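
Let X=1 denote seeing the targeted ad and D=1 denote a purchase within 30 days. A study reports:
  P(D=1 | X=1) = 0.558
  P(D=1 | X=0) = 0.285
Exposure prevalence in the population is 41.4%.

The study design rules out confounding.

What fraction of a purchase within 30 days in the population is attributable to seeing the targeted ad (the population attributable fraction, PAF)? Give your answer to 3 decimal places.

PAF ≈ 0.284

Let p₁ = 0.558, p₀ = 0.285.
Overall risk P(Y=1) = π·p₁ + (1−π)·p₀ = 0.414×0.558 + 0.586×0.285 = 0.39802.
Under exogeneity, PAF = [P(Y=1) − p₀] / P(Y=1).
PAF = (0.39802 − 0.285) / 0.39802 ≈ 0.2840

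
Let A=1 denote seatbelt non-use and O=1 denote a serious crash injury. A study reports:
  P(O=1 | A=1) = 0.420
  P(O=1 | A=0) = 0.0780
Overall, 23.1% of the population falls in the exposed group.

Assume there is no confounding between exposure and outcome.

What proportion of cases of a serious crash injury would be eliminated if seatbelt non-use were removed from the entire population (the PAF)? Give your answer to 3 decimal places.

PAF ≈ 0.503

Let p₁ = 0.42, p₀ = 0.078.
Overall risk P(Y=1) = π·p₁ + (1−π)·p₀ = 0.231×0.42 + 0.769×0.078 = 0.157.
Under exogeneity, PAF = [P(Y=1) − p₀] / P(Y=1).
PAF = (0.157 − 0.078) / 0.157 ≈ 0.5032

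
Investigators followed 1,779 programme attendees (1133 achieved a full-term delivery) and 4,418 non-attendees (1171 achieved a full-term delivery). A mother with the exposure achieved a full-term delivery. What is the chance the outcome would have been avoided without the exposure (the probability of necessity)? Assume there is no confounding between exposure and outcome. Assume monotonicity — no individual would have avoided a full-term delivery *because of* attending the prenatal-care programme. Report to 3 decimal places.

PN ≈ 0.584

p₁ = P(outcome | exposed) = 1133/1779 = 0.63687
p₀ = P(outcome | unexposed) = 1171/4418 = 0.26505
Under exogeneity and monotonicity, PN = (p₁ − p₀) / p₁.
PN = (0.63687 − 0.26505) / 0.63687 = 0.37182 / 0.63687 ≈ 0.5838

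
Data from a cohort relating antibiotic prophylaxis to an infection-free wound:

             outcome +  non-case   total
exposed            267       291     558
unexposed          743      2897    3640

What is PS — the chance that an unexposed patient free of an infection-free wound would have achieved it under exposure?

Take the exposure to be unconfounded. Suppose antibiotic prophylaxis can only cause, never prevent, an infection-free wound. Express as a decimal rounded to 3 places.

p₁ = P(outcome | exposed) = 267/558 = 0.47849
p₀ = P(outcome | unexposed) = 743/3640 = 0.20412
Under exogeneity and monotonicity, PS = (p₁ − p₀) / (1 − p₀).
PS = (0.47849 − 0.20412) / (1 − 0.20412) = 0.27437 / 0.79588 ≈ 0.3447

PS ≈ 0.345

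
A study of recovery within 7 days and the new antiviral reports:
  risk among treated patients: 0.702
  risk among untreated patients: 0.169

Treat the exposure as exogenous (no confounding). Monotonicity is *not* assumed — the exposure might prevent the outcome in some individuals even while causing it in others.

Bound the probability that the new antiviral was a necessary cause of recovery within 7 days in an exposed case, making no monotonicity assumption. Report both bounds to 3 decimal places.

0.759 ≤ PN ≤ 1.000

Let p₁ = 0.702, p₀ = 0.169.
Under exogeneity alone the bounds on PN are max{0,(p₁−p₀)/p₁} ≤ PN ≤ min{1,(1−p₀)/p₁}.
  lower = (p₁ − p₀)/p₁ = 0.533 / 0.702 ≈ 0.7593
  upper = min{1, (1 − p₀)/p₁} = 0.831 / 0.702 ≈ 1.1838 → capped at 1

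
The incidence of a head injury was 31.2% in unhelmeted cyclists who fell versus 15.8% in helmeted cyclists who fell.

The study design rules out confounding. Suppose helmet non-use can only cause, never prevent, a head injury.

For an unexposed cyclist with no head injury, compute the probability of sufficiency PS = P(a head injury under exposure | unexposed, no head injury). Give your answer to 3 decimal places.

PS ≈ 0.183

p₁ = 0.312, p₀ = 0.158.
Under exogeneity and monotonicity, PS = (p₁ − p₀) / (1 − p₀).
PS = (0.312 − 0.158) / (1 − 0.158) = 0.154 / 0.842 ≈ 0.1829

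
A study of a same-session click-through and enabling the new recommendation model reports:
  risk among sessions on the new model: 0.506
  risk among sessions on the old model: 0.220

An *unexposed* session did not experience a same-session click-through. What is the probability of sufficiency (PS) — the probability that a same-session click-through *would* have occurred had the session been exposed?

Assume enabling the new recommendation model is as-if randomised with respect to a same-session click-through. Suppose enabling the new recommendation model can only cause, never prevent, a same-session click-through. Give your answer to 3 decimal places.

PS ≈ 0.367

Let p₁ = 0.506, p₀ = 0.22.
Under exogeneity and monotonicity, PS = (p₁ − p₀) / (1 − p₀).
PS = (0.506 − 0.22) / (1 − 0.22) = 0.286 / 0.78 ≈ 0.3667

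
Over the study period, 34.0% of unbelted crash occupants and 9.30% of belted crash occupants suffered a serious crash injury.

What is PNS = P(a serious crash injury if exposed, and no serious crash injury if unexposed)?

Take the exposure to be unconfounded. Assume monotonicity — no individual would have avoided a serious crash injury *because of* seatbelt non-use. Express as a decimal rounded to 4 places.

PNS ≈ 0.2470

p₁ = 0.34, p₀ = 0.093.
Under exogeneity and monotonicity, PNS = p₁ − p₀.
PNS = 0.34 − 0.093 = 0.247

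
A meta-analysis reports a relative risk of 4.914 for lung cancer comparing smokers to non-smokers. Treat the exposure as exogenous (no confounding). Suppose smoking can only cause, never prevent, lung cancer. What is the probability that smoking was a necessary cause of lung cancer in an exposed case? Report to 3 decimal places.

Under exogeneity and monotonicity, PN = (RR − 1) / RR = 1 − 1/RR.
PN = (4.914 − 1) / 4.914 = 3.914 / 4.914 ≈ 0.7965

PN ≈ 0.796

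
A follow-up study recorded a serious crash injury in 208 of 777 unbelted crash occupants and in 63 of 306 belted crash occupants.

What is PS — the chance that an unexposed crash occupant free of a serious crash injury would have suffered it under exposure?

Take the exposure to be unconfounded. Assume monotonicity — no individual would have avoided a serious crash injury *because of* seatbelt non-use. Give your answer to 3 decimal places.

PS ≈ 0.078

p₁ = P(outcome | exposed) = 208/777 = 0.2677
p₀ = P(outcome | unexposed) = 63/306 = 0.20588
Under exogeneity and monotonicity, PS = (p₁ − p₀) / (1 − p₀).
PS = (0.2677 − 0.20588) / (1 − 0.20588) = 0.061814 / 0.79412 ≈ 0.0778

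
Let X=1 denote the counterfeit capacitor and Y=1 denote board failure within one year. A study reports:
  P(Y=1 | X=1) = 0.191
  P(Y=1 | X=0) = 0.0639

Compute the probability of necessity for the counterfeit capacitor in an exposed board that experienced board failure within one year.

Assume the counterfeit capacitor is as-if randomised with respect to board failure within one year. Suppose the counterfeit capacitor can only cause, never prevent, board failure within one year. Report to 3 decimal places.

Let p₁ = 0.191, p₀ = 0.0639.
Under exogeneity and monotonicity, PN = (p₁ − p₀) / p₁.
PN = (0.191 − 0.0639) / 0.191 = 0.1271 / 0.191 ≈ 0.6654

PN ≈ 0.665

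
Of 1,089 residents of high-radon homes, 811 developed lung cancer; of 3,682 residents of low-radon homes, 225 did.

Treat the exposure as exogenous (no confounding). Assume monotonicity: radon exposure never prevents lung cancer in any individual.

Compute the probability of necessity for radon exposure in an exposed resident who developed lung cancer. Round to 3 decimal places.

PN ≈ 0.918

p₁ = P(outcome | exposed) = 811/1089 = 0.74472
p₀ = P(outcome | unexposed) = 225/3682 = 0.061108
Under exogeneity and monotonicity, PN = (p₁ − p₀) / p₁.
PN = (0.74472 − 0.061108) / 0.74472 = 0.68361 / 0.74472 ≈ 0.9179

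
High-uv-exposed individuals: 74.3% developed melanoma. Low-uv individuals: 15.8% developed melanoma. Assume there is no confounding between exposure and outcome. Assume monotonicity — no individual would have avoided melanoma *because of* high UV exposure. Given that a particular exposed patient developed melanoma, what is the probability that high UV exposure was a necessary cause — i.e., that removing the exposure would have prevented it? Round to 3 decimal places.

p₁ = 0.743, p₀ = 0.158.
Under exogeneity and monotonicity, PN = (p₁ − p₀) / p₁.
PN = (0.743 − 0.158) / 0.743 = 0.585 / 0.743 ≈ 0.7873

PN ≈ 0.787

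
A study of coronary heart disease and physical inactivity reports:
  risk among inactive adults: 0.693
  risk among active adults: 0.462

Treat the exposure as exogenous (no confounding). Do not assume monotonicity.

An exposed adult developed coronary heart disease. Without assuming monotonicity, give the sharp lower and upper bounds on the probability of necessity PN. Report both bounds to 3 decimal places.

Let p₁ = 0.693, p₀ = 0.462.
Under exogeneity alone the bounds on PN are max{0,(p₁−p₀)/p₁} ≤ PN ≤ min{1,(1−p₀)/p₁}.
  lower = (p₁ − p₀)/p₁ = 0.231 / 0.693 ≈ 0.3333
  upper = min{1, (1 − p₀)/p₁} = 0.538 / 0.693 ≈ 0.7763

0.333 ≤ PN ≤ 0.776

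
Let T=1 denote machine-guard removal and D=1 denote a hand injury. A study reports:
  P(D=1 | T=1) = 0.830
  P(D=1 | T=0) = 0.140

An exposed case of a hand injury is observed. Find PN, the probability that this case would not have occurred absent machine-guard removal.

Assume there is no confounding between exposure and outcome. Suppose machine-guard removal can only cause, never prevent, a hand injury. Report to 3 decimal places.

Let p₁ = 0.83, p₀ = 0.14.
Under exogeneity and monotonicity, PN = (p₁ − p₀) / p₁.
PN = (0.83 − 0.14) / 0.83 = 0.69 / 0.83 ≈ 0.8313

PN ≈ 0.831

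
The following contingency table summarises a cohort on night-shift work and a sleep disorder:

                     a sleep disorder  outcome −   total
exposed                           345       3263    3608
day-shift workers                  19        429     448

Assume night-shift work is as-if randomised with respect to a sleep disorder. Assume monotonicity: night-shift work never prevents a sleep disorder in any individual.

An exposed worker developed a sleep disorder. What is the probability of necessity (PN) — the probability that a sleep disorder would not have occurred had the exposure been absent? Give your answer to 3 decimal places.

p₁ = P(outcome | exposed) = 345/3608 = 0.095621
p₀ = P(outcome | unexposed) = 19/448 = 0.042411
Under exogeneity and monotonicity, PN = (p₁ − p₀)/p₁.
PN = (0.095621 − 0.042411) / 0.095621 ≈ 0.5565

PN ≈ 0.556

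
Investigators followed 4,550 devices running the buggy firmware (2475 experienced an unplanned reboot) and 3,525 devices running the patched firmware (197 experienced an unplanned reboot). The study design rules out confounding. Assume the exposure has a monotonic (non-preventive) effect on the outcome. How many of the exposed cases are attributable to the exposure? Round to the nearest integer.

about 2221 cases

p₁ = P(outcome | exposed) = 2475/4550 = 0.54396
p₀ = P(outcome | unexposed) = 197/3525 = 0.055887
PN = (p₁ − p₀)/p₁ = (0.54396 − 0.055887) / 0.54396 ≈ 0.89726.
Attributable cases ≈ PN × (exposed cases) = 0.89726 × 2475 ≈ 2220.72.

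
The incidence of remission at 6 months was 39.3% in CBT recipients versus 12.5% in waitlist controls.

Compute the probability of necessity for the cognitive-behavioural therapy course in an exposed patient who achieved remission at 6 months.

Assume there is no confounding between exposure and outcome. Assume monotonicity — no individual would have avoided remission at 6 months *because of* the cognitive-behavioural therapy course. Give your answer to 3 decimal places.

p₁ = 0.393, p₀ = 0.125.
Under exogeneity and monotonicity, PN = (p₁ − p₀) / p₁.
PN = (0.393 − 0.125) / 0.393 = 0.268 / 0.393 ≈ 0.6819

PN ≈ 0.682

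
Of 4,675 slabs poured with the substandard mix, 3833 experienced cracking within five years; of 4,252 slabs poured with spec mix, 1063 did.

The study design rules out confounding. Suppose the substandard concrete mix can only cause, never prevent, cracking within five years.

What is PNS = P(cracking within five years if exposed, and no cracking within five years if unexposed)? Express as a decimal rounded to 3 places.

PNS ≈ 0.570

p₁ = P(outcome | exposed) = 3833/4675 = 0.81989
p₀ = P(outcome | unexposed) = 1063/4252 = 0.25
Under exogeneity and monotonicity, PNS = p₁ − p₀.
PNS = 0.81989 − 0.25 = 0.56989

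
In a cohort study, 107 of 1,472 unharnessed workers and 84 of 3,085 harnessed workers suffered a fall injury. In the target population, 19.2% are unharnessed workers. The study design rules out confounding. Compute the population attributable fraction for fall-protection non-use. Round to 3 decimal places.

PAF ≈ 0.243

p₁ = P(outcome | exposed) = 107/1472 = 0.07269
p₀ = P(outcome | unexposed) = 84/3085 = 0.027229
Overall risk P(Y=1) = π·p₁ + (1−π)·p₀ = 0.192×0.07269 + 0.808×0.027229 = 0.035957.
Under exogeneity, PAF = [P(Y=1) − p₀] / P(Y=1).
PAF = (0.035957 − 0.027229) / 0.035957 ≈ 0.2428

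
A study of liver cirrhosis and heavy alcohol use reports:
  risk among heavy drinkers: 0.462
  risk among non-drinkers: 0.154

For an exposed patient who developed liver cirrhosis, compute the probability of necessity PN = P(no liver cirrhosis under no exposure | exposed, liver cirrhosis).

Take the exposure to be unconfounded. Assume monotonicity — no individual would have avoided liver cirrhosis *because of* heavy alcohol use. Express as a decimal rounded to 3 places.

Let p₁ = 0.462, p₀ = 0.154.
Under exogeneity and monotonicity, PN = (p₁ − p₀) / p₁.
PN = (0.462 − 0.154) / 0.462 = 0.308 / 0.462 ≈ 0.6667

PN ≈ 0.667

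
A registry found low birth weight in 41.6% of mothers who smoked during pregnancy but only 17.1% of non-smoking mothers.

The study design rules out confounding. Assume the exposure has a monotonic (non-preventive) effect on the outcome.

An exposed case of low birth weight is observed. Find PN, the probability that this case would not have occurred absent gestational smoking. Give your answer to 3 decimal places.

PN ≈ 0.589

p₁ = 0.416, p₀ = 0.171.
Under exogeneity and monotonicity, PN = (p₁ − p₀) / p₁.
PN = (0.416 − 0.171) / 0.416 = 0.245 / 0.416 ≈ 0.5889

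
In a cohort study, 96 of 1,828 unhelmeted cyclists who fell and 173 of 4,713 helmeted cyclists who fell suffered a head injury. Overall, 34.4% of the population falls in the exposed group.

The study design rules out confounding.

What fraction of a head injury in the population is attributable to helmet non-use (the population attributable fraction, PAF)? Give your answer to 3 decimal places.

p₁ = P(outcome | exposed) = 96/1828 = 0.052516
p₀ = P(outcome | unexposed) = 173/4713 = 0.036707
Overall risk P(Y=1) = π·p₁ + (1−π)·p₀ = 0.344×0.052516 + 0.656×0.036707 = 0.042145.
Under exogeneity, PAF = [P(Y=1) − p₀] / P(Y=1).
PAF = (0.042145 − 0.036707) / 0.042145 ≈ 0.1290

PAF ≈ 0.129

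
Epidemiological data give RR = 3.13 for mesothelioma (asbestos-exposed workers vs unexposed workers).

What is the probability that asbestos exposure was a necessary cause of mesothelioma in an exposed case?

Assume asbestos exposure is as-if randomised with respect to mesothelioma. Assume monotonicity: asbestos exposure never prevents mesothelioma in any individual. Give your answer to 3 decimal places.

Under exogeneity and monotonicity, PN = (RR − 1) / RR = 1 − 1/RR.
PN = (3.13 − 1) / 3.13 = 2.13 / 3.13 ≈ 0.6805

PN ≈ 0.681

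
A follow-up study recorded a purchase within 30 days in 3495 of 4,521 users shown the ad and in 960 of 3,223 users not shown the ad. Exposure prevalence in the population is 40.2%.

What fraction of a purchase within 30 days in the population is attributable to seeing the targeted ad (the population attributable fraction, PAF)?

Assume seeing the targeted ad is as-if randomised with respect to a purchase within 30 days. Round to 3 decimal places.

PAF ≈ 0.391

p₁ = P(outcome | exposed) = 3495/4521 = 0.77306
p₀ = P(outcome | unexposed) = 960/3223 = 0.29786
Overall risk P(Y=1) = π·p₁ + (1−π)·p₀ = 0.402×0.77306 + 0.598×0.29786 = 0.48889.
Under exogeneity, PAF = [P(Y=1) − p₀] / P(Y=1).
PAF = (0.48889 − 0.29786) / 0.48889 ≈ 0.3907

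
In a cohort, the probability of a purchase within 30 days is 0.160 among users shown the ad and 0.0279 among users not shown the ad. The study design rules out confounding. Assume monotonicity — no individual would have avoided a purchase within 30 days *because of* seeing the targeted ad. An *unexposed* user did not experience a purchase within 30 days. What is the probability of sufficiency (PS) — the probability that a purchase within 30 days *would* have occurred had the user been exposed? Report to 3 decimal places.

Let p₁ = 0.16, p₀ = 0.0279.
Under exogeneity and monotonicity, PS = (p₁ − p₀) / (1 − p₀).
PS = (0.16 − 0.0279) / (1 − 0.0279) = 0.1321 / 0.9721 ≈ 0.1359

PS ≈ 0.136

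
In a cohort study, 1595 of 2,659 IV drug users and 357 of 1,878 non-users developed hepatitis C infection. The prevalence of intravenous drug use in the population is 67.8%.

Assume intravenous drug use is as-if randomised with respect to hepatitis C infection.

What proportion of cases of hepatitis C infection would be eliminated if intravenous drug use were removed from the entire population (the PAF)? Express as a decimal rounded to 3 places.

p₁ = P(outcome | exposed) = 1595/2659 = 0.59985
p₀ = P(outcome | unexposed) = 357/1878 = 0.1901
Overall risk P(Y=1) = π·p₁ + (1−π)·p₀ = 0.678×0.59985 + 0.322×0.1901 = 0.46791.
Under exogeneity, PAF = [P(Y=1) − p₀] / P(Y=1).
PAF = (0.46791 − 0.1901) / 0.46791 ≈ 0.5937

PAF ≈ 0.594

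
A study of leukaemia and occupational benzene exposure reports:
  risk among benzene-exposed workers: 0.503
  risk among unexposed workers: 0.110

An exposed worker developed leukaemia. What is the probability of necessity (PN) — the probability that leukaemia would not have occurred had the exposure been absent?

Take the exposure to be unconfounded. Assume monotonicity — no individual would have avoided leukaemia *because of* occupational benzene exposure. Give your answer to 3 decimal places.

PN ≈ 0.781

Let p₁ = 0.503, p₀ = 0.11.
Under exogeneity and monotonicity, PN = (p₁ − p₀) / p₁.
PN = (0.503 − 0.11) / 0.503 = 0.393 / 0.503 ≈ 0.7813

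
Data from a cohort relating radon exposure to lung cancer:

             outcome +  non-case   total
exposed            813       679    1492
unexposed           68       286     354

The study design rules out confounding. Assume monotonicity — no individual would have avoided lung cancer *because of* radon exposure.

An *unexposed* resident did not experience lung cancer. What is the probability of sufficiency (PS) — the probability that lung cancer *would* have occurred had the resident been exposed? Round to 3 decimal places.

p₁ = P(outcome | exposed) = 813/1492 = 0.54491
p₀ = P(outcome | unexposed) = 68/354 = 0.19209
Under exogeneity and monotonicity, PS = (p₁ − p₀) / (1 − p₀).
PS = (0.54491 − 0.19209) / (1 − 0.19209) = 0.35282 / 0.80791 ≈ 0.4367

PS ≈ 0.437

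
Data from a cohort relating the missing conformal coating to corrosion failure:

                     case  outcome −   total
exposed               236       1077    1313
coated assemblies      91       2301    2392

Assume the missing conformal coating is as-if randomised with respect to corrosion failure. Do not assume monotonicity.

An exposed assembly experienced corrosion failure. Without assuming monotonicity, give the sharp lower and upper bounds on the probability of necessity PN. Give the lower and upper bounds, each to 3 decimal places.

p₁ = P(outcome | exposed) = 236/1313 = 0.17974
p₀ = P(outcome | unexposed) = 91/2392 = 0.038043
Under exogeneity alone the bounds on PN are max{0,(p₁−p₀)/p₁} ≤ PN ≤ min{1,(1−p₀)/p₁}.
  lower = (p₁ − p₀)/p₁ = 0.1417 / 0.17974 ≈ 0.7883
  upper = min{1, (1 − p₀)/p₁} = 0.96196 / 0.17974 ≈ 5.3519 → capped at 1

0.788 ≤ PN ≤ 1.000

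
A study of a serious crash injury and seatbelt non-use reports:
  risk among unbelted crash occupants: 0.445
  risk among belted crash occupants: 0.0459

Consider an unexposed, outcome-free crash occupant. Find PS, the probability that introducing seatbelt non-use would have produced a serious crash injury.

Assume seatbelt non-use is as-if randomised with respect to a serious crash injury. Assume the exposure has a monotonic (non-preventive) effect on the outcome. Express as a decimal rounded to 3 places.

Let p₁ = 0.445, p₀ = 0.0459.
Under exogeneity and monotonicity, PS = (p₁ − p₀) / (1 − p₀).
PS = (0.445 − 0.0459) / (1 − 0.0459) = 0.3991 / 0.9541 ≈ 0.4183

PS ≈ 0.418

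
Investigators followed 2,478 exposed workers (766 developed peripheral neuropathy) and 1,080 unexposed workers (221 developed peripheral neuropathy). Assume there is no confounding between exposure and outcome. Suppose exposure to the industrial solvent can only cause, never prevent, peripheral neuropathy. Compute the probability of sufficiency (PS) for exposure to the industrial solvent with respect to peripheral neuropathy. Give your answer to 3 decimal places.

p₁ = P(outcome | exposed) = 766/2478 = 0.30912
p₀ = P(outcome | unexposed) = 221/1080 = 0.20463
Under exogeneity and monotonicity, PS = (p₁ − p₀) / (1 − p₀).
PS = (0.30912 − 0.20463) / (1 − 0.20463) = 0.10449 / 0.79537 ≈ 0.1314

PS ≈ 0.131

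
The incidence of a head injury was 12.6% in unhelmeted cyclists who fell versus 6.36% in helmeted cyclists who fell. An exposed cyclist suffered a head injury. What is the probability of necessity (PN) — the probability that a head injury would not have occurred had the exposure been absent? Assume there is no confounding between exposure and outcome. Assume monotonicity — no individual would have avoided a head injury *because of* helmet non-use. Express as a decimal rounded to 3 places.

p₁ = 0.126, p₀ = 0.0636.
Under exogeneity and monotonicity, PN = (p₁ − p₀) / p₁.
PN = (0.126 − 0.0636) / 0.126 = 0.0624 / 0.126 ≈ 0.4952

PN ≈ 0.495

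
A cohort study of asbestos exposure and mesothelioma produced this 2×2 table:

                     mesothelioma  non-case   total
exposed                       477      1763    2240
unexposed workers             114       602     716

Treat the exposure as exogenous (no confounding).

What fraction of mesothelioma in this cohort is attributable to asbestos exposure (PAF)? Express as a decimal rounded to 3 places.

p₁ = P(outcome | exposed) = 477/2240 = 0.21295
p₀ = P(outcome | unexposed) = 114/716 = 0.15922
Exposure prevalence π = 2240/2956 = 0.75778; overall risk P(Y=1) = 0.19993.
Under exogeneity, PAF = [P(Y=1) − p₀]/P(Y=1).
PAF = (0.19993 − 0.15922) / 0.19993 ≈ 0.2036

PAF ≈ 0.204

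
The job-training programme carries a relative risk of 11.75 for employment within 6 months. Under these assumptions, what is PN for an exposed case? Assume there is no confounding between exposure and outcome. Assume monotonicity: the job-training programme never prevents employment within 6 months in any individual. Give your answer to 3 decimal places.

Under exogeneity and monotonicity, PN = (RR − 1) / RR = 1 − 1/RR.
PN = (11.75 − 1) / 11.75 = 10.75 / 11.75 ≈ 0.9149

PN ≈ 0.915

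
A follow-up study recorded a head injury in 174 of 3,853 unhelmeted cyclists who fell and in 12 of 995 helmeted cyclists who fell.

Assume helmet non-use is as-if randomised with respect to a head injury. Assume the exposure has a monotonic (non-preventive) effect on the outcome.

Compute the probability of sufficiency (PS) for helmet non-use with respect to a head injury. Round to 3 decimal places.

p₁ = P(outcome | exposed) = 174/3853 = 0.04516
p₀ = P(outcome | unexposed) = 12/995 = 0.01206
Under exogeneity and monotonicity, PS = (p₁ − p₀) / (1 − p₀).
PS = (0.04516 − 0.01206) / (1 − 0.01206) = 0.033099 / 0.98794 ≈ 0.0335

PS ≈ 0.034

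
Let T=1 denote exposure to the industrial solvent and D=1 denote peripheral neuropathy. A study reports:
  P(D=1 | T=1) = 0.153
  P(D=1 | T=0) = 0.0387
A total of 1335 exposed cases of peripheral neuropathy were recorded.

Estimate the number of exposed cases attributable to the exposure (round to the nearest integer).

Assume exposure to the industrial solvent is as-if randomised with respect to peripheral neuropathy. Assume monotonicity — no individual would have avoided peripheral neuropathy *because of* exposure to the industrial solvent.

Let p₁ = 0.153, p₀ = 0.0387.
PN = (p₁ − p₀)/p₁ = (0.153 − 0.0387) / 0.153 ≈ 0.74706.
Attributable cases ≈ PN × (exposed cases) = 0.74706 × 1335 ≈ 997.32.

about 997 cases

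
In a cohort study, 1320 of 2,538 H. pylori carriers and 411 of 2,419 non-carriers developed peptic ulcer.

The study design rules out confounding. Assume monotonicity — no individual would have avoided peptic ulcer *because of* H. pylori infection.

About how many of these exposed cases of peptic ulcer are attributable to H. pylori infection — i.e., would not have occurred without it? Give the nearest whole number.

p₁ = P(outcome | exposed) = 1320/2538 = 0.52009
p₀ = P(outcome | unexposed) = 411/2419 = 0.1699
PN = (p₁ − p₀)/p₁ = (0.52009 − 0.1699) / 0.52009 ≈ 0.67332.
Attributable cases ≈ PN × (exposed cases) = 0.67332 × 1320 ≈ 888.78.

about 889 cases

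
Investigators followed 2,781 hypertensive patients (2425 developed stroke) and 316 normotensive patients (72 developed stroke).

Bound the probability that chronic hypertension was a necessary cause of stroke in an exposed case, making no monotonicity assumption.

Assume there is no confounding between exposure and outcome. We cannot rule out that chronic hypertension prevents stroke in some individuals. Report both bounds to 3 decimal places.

p₁ = P(outcome | exposed) = 2425/2781 = 0.87199
p₀ = P(outcome | unexposed) = 72/316 = 0.22785
Under exogeneity alone the bounds on PN are max{0,(p₁−p₀)/p₁} ≤ PN ≤ min{1,(1−p₀)/p₁}.
  lower = (p₁ − p₀)/p₁ = 0.64414 / 0.87199 ≈ 0.7387
  upper = min{1, (1 − p₀)/p₁} = 0.77215 / 0.87199 ≈ 0.8855

0.739 ≤ PN ≤ 0.886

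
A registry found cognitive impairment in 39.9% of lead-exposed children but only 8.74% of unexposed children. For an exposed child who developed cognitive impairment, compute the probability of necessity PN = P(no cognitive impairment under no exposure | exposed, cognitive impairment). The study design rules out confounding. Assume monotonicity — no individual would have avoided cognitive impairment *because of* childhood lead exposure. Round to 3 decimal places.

p₁ = 0.399, p₀ = 0.0874.
Under exogeneity and monotonicity, PN = (p₁ − p₀) / p₁.
PN = (0.399 − 0.0874) / 0.399 = 0.3116 / 0.399 ≈ 0.7810

PN ≈ 0.781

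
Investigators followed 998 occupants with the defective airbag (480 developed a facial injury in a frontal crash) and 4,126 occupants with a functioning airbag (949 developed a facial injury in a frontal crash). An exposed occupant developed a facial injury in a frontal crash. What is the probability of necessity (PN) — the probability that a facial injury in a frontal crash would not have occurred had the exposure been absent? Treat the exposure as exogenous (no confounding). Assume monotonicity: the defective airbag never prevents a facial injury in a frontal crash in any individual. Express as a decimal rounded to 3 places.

PN ≈ 0.522

p₁ = P(outcome | exposed) = 480/998 = 0.48096
p₀ = P(outcome | unexposed) = 949/4126 = 0.23
Under exogeneity and monotonicity, PN = (p₁ − p₀) / p₁.
PN = (0.48096 − 0.23) / 0.48096 = 0.25096 / 0.48096 ≈ 0.5218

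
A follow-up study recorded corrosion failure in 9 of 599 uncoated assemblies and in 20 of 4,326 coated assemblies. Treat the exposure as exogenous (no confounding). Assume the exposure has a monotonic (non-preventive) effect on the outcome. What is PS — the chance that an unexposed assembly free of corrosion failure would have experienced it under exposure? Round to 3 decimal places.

p₁ = P(outcome | exposed) = 9/599 = 0.015025
p₀ = P(outcome | unexposed) = 20/4326 = 0.0046232
Under exogeneity and monotonicity, PS = (p₁ − p₀) / (1 − p₀).
PS = (0.015025 − 0.0046232) / (1 − 0.0046232) = 0.010402 / 0.99538 ≈ 0.0105

PS ≈ 0.010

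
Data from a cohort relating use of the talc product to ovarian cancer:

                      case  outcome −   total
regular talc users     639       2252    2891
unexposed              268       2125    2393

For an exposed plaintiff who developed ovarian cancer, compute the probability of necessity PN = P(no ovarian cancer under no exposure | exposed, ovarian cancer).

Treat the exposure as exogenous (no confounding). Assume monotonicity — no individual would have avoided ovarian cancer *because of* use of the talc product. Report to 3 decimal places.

p₁ = P(outcome | exposed) = 639/2891 = 0.22103
p₀ = P(outcome | unexposed) = 268/2393 = 0.11199
Under exogeneity and monotonicity, PN = (p₁ − p₀)/p₁.
PN = (0.22103 − 0.11199) / 0.22103 ≈ 0.4933

PN ≈ 0.493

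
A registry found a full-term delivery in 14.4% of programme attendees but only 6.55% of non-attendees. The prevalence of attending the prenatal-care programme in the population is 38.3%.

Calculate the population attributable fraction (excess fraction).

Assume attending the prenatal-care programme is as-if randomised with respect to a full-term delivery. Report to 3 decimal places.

p₁ = 0.144, p₀ = 0.0655.
Overall risk P(Y=1) = π·p₁ + (1−π)·p₀ = 0.383×0.144 + 0.617×0.0655 = 0.095565.
Under exogeneity, PAF = [P(Y=1) − p₀] / P(Y=1).
PAF = (0.095565 − 0.0655) / 0.095565 ≈ 0.3146

PAF ≈ 0.315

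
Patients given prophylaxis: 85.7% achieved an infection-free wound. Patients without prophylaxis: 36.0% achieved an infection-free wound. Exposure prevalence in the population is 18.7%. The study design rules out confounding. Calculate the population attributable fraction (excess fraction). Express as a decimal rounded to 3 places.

PAF ≈ 0.205

p₁ = 0.857, p₀ = 0.36.
Overall risk P(Y=1) = π·p₁ + (1−π)·p₀ = 0.187×0.857 + 0.813×0.36 = 0.45294.
Under exogeneity, PAF = [P(Y=1) − p₀] / P(Y=1).
PAF = (0.45294 − 0.36) / 0.45294 ≈ 0.2052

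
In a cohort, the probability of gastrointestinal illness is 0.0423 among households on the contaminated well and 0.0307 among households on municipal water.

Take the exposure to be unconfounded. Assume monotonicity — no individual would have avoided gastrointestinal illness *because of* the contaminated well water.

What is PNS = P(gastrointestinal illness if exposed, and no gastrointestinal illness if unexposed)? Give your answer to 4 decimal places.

PNS ≈ 0.0116

Let p₁ = 0.0423, p₀ = 0.0307.
Under exogeneity and monotonicity, PNS = p₁ − p₀.
PNS = 0.0423 − 0.0307 = 0.0116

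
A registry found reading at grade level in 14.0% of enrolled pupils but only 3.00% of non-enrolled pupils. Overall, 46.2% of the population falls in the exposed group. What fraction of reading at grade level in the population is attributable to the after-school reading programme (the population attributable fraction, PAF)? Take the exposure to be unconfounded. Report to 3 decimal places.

p₁ = 0.14, p₀ = 0.03.
Overall risk P(Y=1) = π·p₁ + (1−π)·p₀ = 0.462×0.14 + 0.538×0.03 = 0.08082.
Under exogeneity, PAF = [P(Y=1) − p₀] / P(Y=1).
PAF = (0.08082 − 0.03) / 0.08082 ≈ 0.6288

PAF ≈ 0.629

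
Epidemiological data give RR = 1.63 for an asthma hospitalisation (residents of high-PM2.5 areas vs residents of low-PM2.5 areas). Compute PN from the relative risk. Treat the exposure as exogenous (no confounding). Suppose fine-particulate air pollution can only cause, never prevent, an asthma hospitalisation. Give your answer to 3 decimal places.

Under exogeneity and monotonicity, PN = (RR − 1) / RR = 1 − 1/RR.
PN = (1.63 − 1) / 1.63 = 0.63 / 1.63 ≈ 0.3865

PN ≈ 0.387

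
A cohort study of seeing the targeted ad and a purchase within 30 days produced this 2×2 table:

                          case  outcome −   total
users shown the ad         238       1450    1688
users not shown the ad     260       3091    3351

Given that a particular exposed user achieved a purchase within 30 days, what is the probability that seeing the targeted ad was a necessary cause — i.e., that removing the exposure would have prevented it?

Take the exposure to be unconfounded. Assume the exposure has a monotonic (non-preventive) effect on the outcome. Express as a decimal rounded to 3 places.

PN ≈ 0.450

p₁ = P(outcome | exposed) = 238/1688 = 0.141
p₀ = P(outcome | unexposed) = 260/3351 = 0.077589
Under exogeneity and monotonicity, PN = (p₁ − p₀) / p₁.
PN = (0.141 − 0.077589) / 0.141 = 0.063406 / 0.141 ≈ 0.4497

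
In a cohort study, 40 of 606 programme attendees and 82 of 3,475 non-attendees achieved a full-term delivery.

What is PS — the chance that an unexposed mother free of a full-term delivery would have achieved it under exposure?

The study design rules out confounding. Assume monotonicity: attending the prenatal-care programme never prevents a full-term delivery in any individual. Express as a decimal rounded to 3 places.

PS ≈ 0.043

p₁ = P(outcome | exposed) = 40/606 = 0.066007
p₀ = P(outcome | unexposed) = 82/3475 = 0.023597
Under exogeneity and monotonicity, PS = (p₁ − p₀) / (1 − p₀).
PS = (0.066007 − 0.023597) / (1 − 0.023597) = 0.042409 / 0.9764 ≈ 0.0434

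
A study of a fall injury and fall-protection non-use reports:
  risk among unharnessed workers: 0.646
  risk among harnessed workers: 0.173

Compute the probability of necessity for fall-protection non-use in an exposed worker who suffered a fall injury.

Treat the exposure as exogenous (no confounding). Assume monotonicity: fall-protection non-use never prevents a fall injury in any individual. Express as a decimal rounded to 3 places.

PN ≈ 0.732

Let p₁ = 0.646, p₀ = 0.173.
Under exogeneity and monotonicity, PN = (p₁ − p₀) / p₁.
PN = (0.646 − 0.173) / 0.646 = 0.473 / 0.646 ≈ 0.7322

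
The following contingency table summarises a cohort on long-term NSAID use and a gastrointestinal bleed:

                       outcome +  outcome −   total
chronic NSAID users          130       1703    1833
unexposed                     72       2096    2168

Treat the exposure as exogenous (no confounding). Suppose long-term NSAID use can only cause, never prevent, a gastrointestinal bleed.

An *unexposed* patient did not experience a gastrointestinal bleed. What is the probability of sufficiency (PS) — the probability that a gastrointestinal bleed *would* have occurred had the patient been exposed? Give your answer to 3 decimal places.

PS ≈ 0.039

p₁ = P(outcome | exposed) = 130/1833 = 0.070922
p₀ = P(outcome | unexposed) = 72/2168 = 0.03321
Under exogeneity and monotonicity, PS = (p₁ − p₀) / (1 − p₀).
PS = (0.070922 − 0.03321) / (1 − 0.03321) = 0.037712 / 0.96679 ≈ 0.0390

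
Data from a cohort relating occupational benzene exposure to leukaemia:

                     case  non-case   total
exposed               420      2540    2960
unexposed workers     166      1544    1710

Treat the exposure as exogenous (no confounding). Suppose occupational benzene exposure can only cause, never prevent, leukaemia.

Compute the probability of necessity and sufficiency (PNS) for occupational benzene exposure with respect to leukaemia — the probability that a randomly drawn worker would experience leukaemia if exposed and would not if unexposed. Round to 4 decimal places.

p₁ = P(outcome | exposed) = 420/2960 = 0.14189
p₀ = P(outcome | unexposed) = 166/1710 = 0.097076
Under exogeneity and monotonicity, PNS = p₁ − p₀.
PNS = 0.14189 − 0.097076 = 0.044816

PNS ≈ 0.0448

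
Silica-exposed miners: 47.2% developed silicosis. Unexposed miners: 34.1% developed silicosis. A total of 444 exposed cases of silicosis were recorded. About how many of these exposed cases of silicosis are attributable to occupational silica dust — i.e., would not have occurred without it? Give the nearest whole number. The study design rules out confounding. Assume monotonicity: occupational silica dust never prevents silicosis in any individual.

p₁ = 0.472, p₀ = 0.341.
PN = (p₁ − p₀)/p₁ = (0.472 − 0.341) / 0.472 ≈ 0.27754.
Attributable cases ≈ PN × (exposed cases) = 0.27754 × 444 ≈ 123.23.

about 123 cases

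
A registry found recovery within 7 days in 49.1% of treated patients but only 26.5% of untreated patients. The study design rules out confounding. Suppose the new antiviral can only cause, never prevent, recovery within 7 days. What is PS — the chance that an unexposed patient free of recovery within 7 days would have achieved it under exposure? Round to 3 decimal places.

p₁ = 0.491, p₀ = 0.265.
Under exogeneity and monotonicity, PS = (p₁ − p₀) / (1 − p₀).
PS = (0.491 − 0.265) / (1 − 0.265) = 0.226 / 0.735 ≈ 0.3075

PS ≈ 0.307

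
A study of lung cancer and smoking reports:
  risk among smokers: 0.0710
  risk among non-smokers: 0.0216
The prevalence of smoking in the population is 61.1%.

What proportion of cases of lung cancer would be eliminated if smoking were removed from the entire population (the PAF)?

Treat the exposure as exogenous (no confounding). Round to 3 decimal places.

PAF ≈ 0.583

Let p₁ = 0.071, p₀ = 0.0216.
Overall risk P(Y=1) = π·p₁ + (1−π)·p₀ = 0.611×0.071 + 0.389×0.0216 = 0.051783.
Under exogeneity, PAF = [P(Y=1) − p₀] / P(Y=1).
PAF = (0.051783 − 0.0216) / 0.051783 ≈ 0.5829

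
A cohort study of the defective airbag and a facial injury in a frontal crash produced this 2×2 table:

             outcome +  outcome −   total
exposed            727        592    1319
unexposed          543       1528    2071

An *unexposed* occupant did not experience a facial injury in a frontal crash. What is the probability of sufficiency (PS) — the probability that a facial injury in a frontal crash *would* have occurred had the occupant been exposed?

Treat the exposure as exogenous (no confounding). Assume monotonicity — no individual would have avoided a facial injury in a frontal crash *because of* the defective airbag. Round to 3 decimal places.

PS ≈ 0.392

p₁ = P(outcome | exposed) = 727/1319 = 0.55118
p₀ = P(outcome | unexposed) = 543/2071 = 0.26219
Under exogeneity and monotonicity, PS = (p₁ − p₀)/(1 − p₀).
PS = (0.55118 − 0.26219) / 0.73781 ≈ 0.3917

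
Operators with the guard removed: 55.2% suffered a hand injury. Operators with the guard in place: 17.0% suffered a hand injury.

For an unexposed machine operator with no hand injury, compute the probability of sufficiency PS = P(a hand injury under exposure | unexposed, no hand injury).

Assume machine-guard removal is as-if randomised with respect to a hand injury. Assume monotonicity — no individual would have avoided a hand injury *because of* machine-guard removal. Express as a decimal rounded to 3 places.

p₁ = 0.552, p₀ = 0.17.
Under exogeneity and monotonicity, PS = (p₁ − p₀) / (1 − p₀).
PS = (0.552 − 0.17) / (1 − 0.17) = 0.382 / 0.83 ≈ 0.4602

PS ≈ 0.460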